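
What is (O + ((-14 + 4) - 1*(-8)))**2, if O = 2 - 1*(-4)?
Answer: 16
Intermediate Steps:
O = 6 (O = 2 + 4 = 6)
(O + ((-14 + 4) - 1*(-8)))**2 = (6 + ((-14 + 4) - 1*(-8)))**2 = (6 + (-10 + 8))**2 = (6 - 2)**2 = 4**2 = 16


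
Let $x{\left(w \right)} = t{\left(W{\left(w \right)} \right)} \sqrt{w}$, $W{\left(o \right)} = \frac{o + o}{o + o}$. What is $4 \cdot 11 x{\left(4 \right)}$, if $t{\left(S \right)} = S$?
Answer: $88$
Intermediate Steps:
$W{\left(o \right)} = 1$ ($W{\left(o \right)} = \frac{2 o}{2 o} = 2 o \frac{1}{2 o} = 1$)
$x{\left(w \right)} = \sqrt{w}$ ($x{\left(w \right)} = 1 \sqrt{w} = \sqrt{w}$)
$4 \cdot 11 x{\left(4 \right)} = 4 \cdot 11 \sqrt{4} = 44 \cdot 2 = 88$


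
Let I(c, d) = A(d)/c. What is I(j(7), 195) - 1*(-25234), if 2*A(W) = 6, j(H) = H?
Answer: 176641/7 ≈ 25234.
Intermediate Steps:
A(W) = 3 (A(W) = (1/2)*6 = 3)
I(c, d) = 3/c
I(j(7), 195) - 1*(-25234) = 3/7 - 1*(-25234) = 3*(1/7) + 25234 = 3/7 + 25234 = 176641/7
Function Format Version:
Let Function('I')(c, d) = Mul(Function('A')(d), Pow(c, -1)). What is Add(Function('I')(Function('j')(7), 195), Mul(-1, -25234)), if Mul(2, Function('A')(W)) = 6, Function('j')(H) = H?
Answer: Rational(176641, 7) ≈ 25234.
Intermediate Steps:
Function('A')(W) = 3 (Function('A')(W) = Mul(Rational(1, 2), 6) = 3)
Function('I')(c, d) = Mul(3, Pow(c, -1))
Add(Function('I')(Function('j')(7), 195), Mul(-1, -25234)) = Add(Mul(3, Pow(7, -1)), Mul(-1, -25234)) = Add(Mul(3, Rational(1, 7)), 25234) = Add(Rational(3, 7), 25234) = Rational(176641, 7)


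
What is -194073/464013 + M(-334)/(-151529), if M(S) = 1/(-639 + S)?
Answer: -867081199616/2073121738737 ≈ -0.41825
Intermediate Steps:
-194073/464013 + M(-334)/(-151529) = -194073/464013 + 1/(-639 - 334*(-151529)) = -194073*1/464013 - 1/151529/(-973) = -5881/14061 - 1/973*(-1/151529) = -5881/14061 + 1/147437717 = -867081199616/2073121738737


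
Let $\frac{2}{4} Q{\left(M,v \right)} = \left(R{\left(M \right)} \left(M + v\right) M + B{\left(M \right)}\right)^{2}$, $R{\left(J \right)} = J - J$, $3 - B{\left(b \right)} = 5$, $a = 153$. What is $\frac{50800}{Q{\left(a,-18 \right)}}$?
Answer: $6350$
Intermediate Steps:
$B{\left(b \right)} = -2$ ($B{\left(b \right)} = 3 - 5 = -2$)
$R{\left(J \right)} = 0$
$Q{\left(M,v \right)} = 8$ ($Q{\left(M,v \right)} = 2 \left(0 \left(M + v\right) M - 2\right)^{2} = 2 \left(0 M \left(M + v\right) - 2\right)^{2} = 2 \left(0 - 2\right)^{2} = 2 \left(-2\right)^{2} = 2 \cdot 4 = 8$)
$\frac{50800}{Q{\left(a,-18 \right)}} = \frac{50800}{8} = 50800 \cdot \frac{1}{8} = 6350$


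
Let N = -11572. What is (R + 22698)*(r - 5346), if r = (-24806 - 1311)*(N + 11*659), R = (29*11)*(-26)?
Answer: 1626189201780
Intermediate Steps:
R = -8294 (R = 319*(-26) = -8294)
r = 112903791 (r = (-24806 - 1311)*(-11572 + 11*659) = -26117*(-11572 + 7249) = -26117*(-4323) = 112903791)
(R + 22698)*(r - 5346) = (-8294 + 22698)*(112903791 - 5346) = 14404*112898445 = 1626189201780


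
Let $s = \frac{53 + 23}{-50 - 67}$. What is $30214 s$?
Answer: $- \frac{2296264}{117} \approx -19626.0$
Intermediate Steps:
$s = - \frac{76}{117}$ ($s = \frac{76}{-117} = 76 \left(- \frac{1}{117}\right) = - \frac{76}{117} \approx -0.64957$)
$30214 s = 30214 \left(- \frac{76}{117}\right) = - \frac{2296264}{117}$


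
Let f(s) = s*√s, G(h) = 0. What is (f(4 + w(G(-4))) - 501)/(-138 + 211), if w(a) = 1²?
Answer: -501/73 + 5*√5/73 ≈ -6.7099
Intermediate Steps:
w(a) = 1
f(s) = s^(3/2)
(f(4 + w(G(-4))) - 501)/(-138 + 211) = ((4 + 1)^(3/2) - 501)/(-138 + 211) = (5^(3/2) - 501)/73 = (5*√5 - 501)*(1/73) = (-501 + 5*√5)*(1/73) = -501/73 + 5*√5/73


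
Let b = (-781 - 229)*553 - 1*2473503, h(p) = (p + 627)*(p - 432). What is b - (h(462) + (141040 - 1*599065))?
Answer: -2606678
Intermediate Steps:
h(p) = (-432 + p)*(627 + p) (h(p) = (627 + p)*(-432 + p) = (-432 + p)*(627 + p))
b = -3032033 (b = -1010*553 - 2473503 = -558530 - 2473503 = -3032033)
b - (h(462) + (141040 - 1*599065)) = -3032033 - ((-270864 + 462² + 195*462) + (141040 - 1*599065)) = -3032033 - ((-270864 + 213444 + 90090) + (141040 - 599065)) = -3032033 - (32670 - 458025) = -3032033 - 1*(-425355) = -3032033 + 425355 = -2606678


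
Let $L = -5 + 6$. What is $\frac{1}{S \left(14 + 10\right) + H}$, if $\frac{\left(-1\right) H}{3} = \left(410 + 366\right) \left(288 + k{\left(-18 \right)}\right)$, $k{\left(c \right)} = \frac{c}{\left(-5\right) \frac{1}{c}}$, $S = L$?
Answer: $- \frac{5}{2597928} \approx -1.9246 \cdot 10^{-6}$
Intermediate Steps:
$L = 1$
$S = 1$
$k{\left(c \right)} = - \frac{c^{2}}{5}$ ($k{\left(c \right)} = c \left(- \frac{c}{5}\right) = - \frac{c^{2}}{5}$)
$H = - \frac{2598048}{5}$ ($H = - 3 \left(410 + 366\right) \left(288 - \frac{\left(-18\right)^{2}}{5}\right) = - 3 \cdot 776 \left(288 - \frac{324}{5}\right) = - 3 \cdot 776 \cdot \frac{1116}{5} = \left(-3\right) \frac{866016}{5} = - \frac{2598048}{5} \approx -5.1961 \cdot 10^{5}$)
$\frac{1}{S \left(14 + 10\right) + H} = \frac{1}{1 \left(14 + 10\right) - \frac{2598048}{5}} = \frac{1}{1 \cdot 24 - \frac{2598048}{5}} = \frac{1}{24 - \frac{2598048}{5}} = \frac{1}{- \frac{2597928}{5}} = - \frac{5}{2597928}$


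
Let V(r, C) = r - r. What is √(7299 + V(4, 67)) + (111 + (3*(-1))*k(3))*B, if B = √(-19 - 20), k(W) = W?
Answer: 3*√811 + 102*I*√39 ≈ 85.434 + 636.99*I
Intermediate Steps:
V(r, C) = 0
B = I*√39 (B = √(-39) = I*√39 ≈ 6.245*I)
√(7299 + V(4, 67)) + (111 + (3*(-1))*k(3))*B = √(7299 + 0) + (111 + (3*(-1))*3)*(I*√39) = √7299 + (111 - 3*3)*(I*√39) = 3*√811 + (111 - 9)*(I*√39) = 3*√811 + 102*(I*√39) = 3*√811 + 102*I*√39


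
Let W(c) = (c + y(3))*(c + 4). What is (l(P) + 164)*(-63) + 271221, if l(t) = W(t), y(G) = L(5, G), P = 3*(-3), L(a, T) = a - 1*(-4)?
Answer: 260889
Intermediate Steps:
L(a, T) = 4 + a (L(a, T) = a + 4 = 4 + a)
P = -9
y(G) = 9 (y(G) = 4 + 5 = 9)
W(c) = (4 + c)*(9 + c) (W(c) = (c + 9)*(c + 4) = (9 + c)*(4 + c) = (4 + c)*(9 + c))
l(t) = 36 + t² + 13*t
(l(P) + 164)*(-63) + 271221 = ((36 + (-9)² + 13*(-9)) + 164)*(-63) + 271221 = ((36 + 81 - 117) + 164)*(-63) + 271221 = (0 + 164)*(-63) + 271221 = 164*(-63) + 271221 = -10332 + 271221 = 260889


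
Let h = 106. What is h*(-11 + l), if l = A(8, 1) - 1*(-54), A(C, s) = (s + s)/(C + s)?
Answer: 41234/9 ≈ 4581.6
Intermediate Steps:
A(C, s) = 2*s/(C + s) (A(C, s) = (2*s)/(C + s) = 2*s/(C + s))
l = 488/9 (l = 2*1/(8 + 1) - 1*(-54) = 2*1/9 + 54 = 2*1*(1/9) + 54 = 2/9 + 54 = 488/9 ≈ 54.222)
h*(-11 + l) = 106*(-11 + 488/9) = 106*(389/9) = 41234/9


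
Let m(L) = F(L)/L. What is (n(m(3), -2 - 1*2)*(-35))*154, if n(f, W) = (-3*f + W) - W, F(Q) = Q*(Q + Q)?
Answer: 97020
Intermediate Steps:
F(Q) = 2*Q² (F(Q) = Q*(2*Q) = 2*Q²)
m(L) = 2*L (m(L) = (2*L²)/L = 2*L)
n(f, W) = -3*f (n(f, W) = (W - 3*f) - W = -3*f)
(n(m(3), -2 - 1*2)*(-35))*154 = (-6*3*(-35))*154 = (-3*6*(-35))*154 = -18*(-35)*154 = 630*154 = 97020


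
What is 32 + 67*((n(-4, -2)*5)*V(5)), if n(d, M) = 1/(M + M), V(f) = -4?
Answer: 367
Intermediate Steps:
n(d, M) = 1/(2*M)
32 + 67*((n(-4, -2)*5)*V(5)) = 32 + 67*((((½)/(-2))*5)*(-4)) = 32 + 67*((((½)*(-½))*5)*(-4)) = 32 + 67*(-¼*5*(-4)) = 32 + 67*(-5/4*(-4)) = 32 + 67*5 = 32 + 335 = 367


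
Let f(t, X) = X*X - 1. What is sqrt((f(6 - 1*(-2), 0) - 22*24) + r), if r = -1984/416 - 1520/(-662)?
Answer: I*sqrt(9840655487)/4303 ≈ 23.054*I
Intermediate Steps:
f(t, X) = -1 + X**2 (f(t, X) = X**2 - 1 = -1 + X**2)
r = -10642/4303 (r = -1984*1/416 - 1520*(-1/662) = -62/13 + 760/331 = -10642/4303 ≈ -2.4732)
sqrt((f(6 - 1*(-2), 0) - 22*24) + r) = sqrt(((-1 + 0**2) - 22*24) - 10642/4303) = sqrt(((-1 + 0) - 528) - 10642/4303) = sqrt((-1 - 528) - 10642/4303) = sqrt(-529 - 10642/4303) = sqrt(-2286929/4303) = I*sqrt(9840655487)/4303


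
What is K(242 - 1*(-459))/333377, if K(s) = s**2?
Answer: 491401/333377 ≈ 1.4740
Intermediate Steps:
K(242 - 1*(-459))/333377 = (242 - 1*(-459))**2/333377 = (242 + 459)**2*(1/333377) = 701**2*(1/333377) = 491401*(1/333377) = 491401/333377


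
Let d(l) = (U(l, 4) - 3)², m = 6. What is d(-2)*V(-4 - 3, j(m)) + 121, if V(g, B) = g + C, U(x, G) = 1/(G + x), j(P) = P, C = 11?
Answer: 146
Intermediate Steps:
d(l) = (-3 + 1/(4 + l))² (d(l) = (1/(4 + l) - 3)² = (-3 + 1/(4 + l))²)
V(g, B) = 11 + g (V(g, B) = g + 11 = 11 + g)
d(-2)*V(-4 - 3, j(m)) + 121 = ((11 + 3*(-2))²/(4 - 2)²)*(11 + (-4 - 3)) + 121 = ((11 - 6)²/2²)*(11 - 7) + 121 = ((¼)*5²)*4 + 121 = ((¼)*25)*4 + 121 = (25/4)*4 + 121 = 25 + 121 = 146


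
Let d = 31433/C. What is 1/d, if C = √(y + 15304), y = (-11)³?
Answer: √13973/31433 ≈ 0.0037606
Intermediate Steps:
y = -1331
C = √13973 (C = √(-1331 + 15304) = √13973 ≈ 118.21)
d = 31433*√13973/13973 (d = 31433/(√13973) = 31433*(√13973/13973) = 31433*√13973/13973 ≈ 265.91)
1/d = 1/(31433*√13973/13973) = √13973/31433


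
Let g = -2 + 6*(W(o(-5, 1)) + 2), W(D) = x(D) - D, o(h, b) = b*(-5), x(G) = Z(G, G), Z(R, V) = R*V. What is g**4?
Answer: 1303210000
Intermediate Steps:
x(G) = G**2 (x(G) = G*G = G**2)
o(h, b) = -5*b
W(D) = D**2 - D
g = 190 (g = -2 + 6*((-5*1)*(-1 - 5*1) + 2) = -2 + 6*(-5*(-1 - 5) + 2) = -2 + 6*(-5*(-6) + 2) = -2 + 6*(30 + 2) = -2 + 6*32 = -2 + 192 = 190)
g**4 = 190**4 = 1303210000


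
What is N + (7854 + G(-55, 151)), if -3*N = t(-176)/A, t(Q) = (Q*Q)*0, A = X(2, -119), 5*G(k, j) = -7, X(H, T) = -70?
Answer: 39263/5 ≈ 7852.6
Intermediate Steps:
G(k, j) = -7/5 (G(k, j) = (1/5)*(-7) = -7/5)
A = -70
t(Q) = 0 (t(Q) = Q**2*0 = 0)
N = 0 (N = -0/(-70) = -0*(-1)/70 = -1/3*0 = 0)
N + (7854 + G(-55, 151)) = 0 + (7854 - 7/5) = 0 + 39263/5 = 39263/5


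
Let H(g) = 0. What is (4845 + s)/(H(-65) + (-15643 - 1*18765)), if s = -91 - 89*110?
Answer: 1259/8602 ≈ 0.14636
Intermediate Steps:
s = -9881 (s = -91 - 9790 = -9881)
(4845 + s)/(H(-65) + (-15643 - 1*18765)) = (4845 - 9881)/(0 + (-15643 - 1*18765)) = -5036/(0 + (-15643 - 18765)) = -5036/(0 - 34408) = -5036/(-34408) = -5036*(-1/34408) = 1259/8602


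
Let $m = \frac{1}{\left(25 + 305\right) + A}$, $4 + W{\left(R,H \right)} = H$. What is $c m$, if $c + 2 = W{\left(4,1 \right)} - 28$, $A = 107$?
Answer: $- \frac{33}{437} \approx -0.075515$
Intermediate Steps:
$W{\left(R,H \right)} = -4 + H$
$c = -33$ ($c = -2 + \left(\left(-4 + 1\right) - 28\right) = -2 - 31 = -33$)
$m = \frac{1}{437}$ ($m = \frac{1}{\left(25 + 305\right) + 107} = \frac{1}{330 + 107} = \frac{1}{437} \approx 0.0022883$)
$c m = \left(-33\right) \frac{1}{437} = - \frac{33}{437}$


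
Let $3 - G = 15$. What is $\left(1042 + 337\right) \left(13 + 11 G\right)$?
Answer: $-164101$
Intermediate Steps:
$G = -12$ ($G = 3 - 15 = -12$)
$\left(1042 + 337\right) \left(13 + 11 G\right) = \left(1042 + 337\right) \left(13 + 11 \left(-12\right)\right) = 1379 \left(13 - 132\right) = 1379 \left(-119\right) = -164101$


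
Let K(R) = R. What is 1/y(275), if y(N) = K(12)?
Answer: 1/12 ≈ 0.083333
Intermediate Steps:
y(N) = 12
1/y(275) = 1/12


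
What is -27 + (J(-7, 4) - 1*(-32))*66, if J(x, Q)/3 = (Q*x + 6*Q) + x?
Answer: -93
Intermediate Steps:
J(x, Q) = 3*x + 18*Q + 3*Q*x (J(x, Q) = 3*((Q*x + 6*Q) + x) = 3*((6*Q + Q*x) + x) = 3*(x + 6*Q + Q*x) = 3*x + 18*Q + 3*Q*x)
-27 + (J(-7, 4) - 1*(-32))*66 = -27 + ((3*(-7) + 18*4 + 3*4*(-7)) - 1*(-32))*66 = -27 + ((-21 + 72 - 84) + 32)*66 = -27 + (-33 + 32)*66 = -27 - 1*66 = -27 - 66 = -93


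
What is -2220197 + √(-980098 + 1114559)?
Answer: -2220197 + √134461 ≈ -2.2198e+6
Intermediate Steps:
-2220197 + √(-980098 + 1114559) = -2220197 + √134461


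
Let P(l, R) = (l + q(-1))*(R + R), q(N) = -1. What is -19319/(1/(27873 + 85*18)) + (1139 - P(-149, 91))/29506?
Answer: -16760486622403/29506 ≈ -5.6804e+8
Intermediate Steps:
P(l, R) = 2*R*(-1 + l) (P(l, R) = (l - 1)*(R + R) = (-1 + l)*(2*R) = 2*R*(-1 + l))
-19319/(1/(27873 + 85*18)) + (1139 - P(-149, 91))/29506 = -19319/(1/(27873 + 85*18)) + (1139 - 2*91*(-1 - 149))/29506 = -19319/(1/(27873 + 1530)) + (1139 - 2*91*(-150))*(1/29506) = -19319/(1/29403) + (1139 - 1*(-27300))*(1/29506) = -19319/1/29403 + (1139 + 27300)*(1/29506) = -19319*29403 + 28439*(1/29506) = -568036557 + 28439/29506 = -16760486622403/29506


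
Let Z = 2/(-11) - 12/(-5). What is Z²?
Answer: 14884/3025 ≈ 4.9203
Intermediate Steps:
Z = 122/55 (Z = 2*(-1/11) - 12*(-⅕) = -2/11 + 12/5 = 122/55 ≈ 2.2182)
Z² = (122/55)² = 14884/3025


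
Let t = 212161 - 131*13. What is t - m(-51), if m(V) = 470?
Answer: 209988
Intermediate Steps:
t = 210458 (t = 212161 - 1*1703 = 212161 - 1703 = 210458)
t - m(-51) = 210458 - 1*470 = 210458 - 470 = 209988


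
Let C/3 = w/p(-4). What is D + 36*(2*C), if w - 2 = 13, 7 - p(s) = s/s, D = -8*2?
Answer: 524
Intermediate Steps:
D = -16 (D = -2*8 = -16)
p(s) = 6 (p(s) = 7 - s/s = 7 - 1*1 = 7 - 1 = 6)
w = 15 (w = 2 + 13 = 15)
C = 15/2 (C = 3*(15/6) = 3*(15*(⅙)) = 3*(5/2) = 15/2 ≈ 7.5000)
D + 36*(2*C) = -16 + 36*(2*(15/2)) = -16 + 36*15 = -16 + 540 = 524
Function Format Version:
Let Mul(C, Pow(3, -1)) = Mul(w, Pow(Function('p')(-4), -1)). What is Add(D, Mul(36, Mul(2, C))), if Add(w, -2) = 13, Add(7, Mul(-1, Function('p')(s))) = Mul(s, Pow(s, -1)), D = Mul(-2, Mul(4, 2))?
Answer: 524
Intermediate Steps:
D = -16 (D = Mul(-2, 8) = -16)
Function('p')(s) = 6 (Function('p')(s) = Add(7, Mul(-1, Mul(s, Pow(s, -1)))) = Add(7, Mul(-1, 1)) = Add(7, -1) = 6)
w = 15 (w = Add(2, 13) = 15)
C = Rational(15, 2) (C = Mul(3, Mul(15, Pow(6, -1))) = Mul(3, Mul(15, Rational(1, 6))) = Mul(3, Rational(5, 2)) = Rational(15, 2) ≈ 7.5000)
Add(D, Mul(36, Mul(2, C))) = Add(-16, Mul(36, Mul(2, Rational(15, 2)))) = Add(-16, Mul(36, 15)) = Add(-16, 540) = 524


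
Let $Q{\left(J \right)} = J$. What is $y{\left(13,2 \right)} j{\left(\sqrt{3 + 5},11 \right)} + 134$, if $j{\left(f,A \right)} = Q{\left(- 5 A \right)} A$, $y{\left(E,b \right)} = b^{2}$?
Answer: $-2286$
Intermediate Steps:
$j{\left(f,A \right)} = - 5 A^{2}$ ($j{\left(f,A \right)} = - 5 A A = - 5 A^{2}$)
$y{\left(13,2 \right)} j{\left(\sqrt{3 + 5},11 \right)} + 134 = 2^{2} \left(- 5 \cdot 11^{2}\right) + 134 = 4 \left(\left(-5\right) 121\right) + 134 = 4 \left(-605\right) + 134 = -2420 + 134 = -2286$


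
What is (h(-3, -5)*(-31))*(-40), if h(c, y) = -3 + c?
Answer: -7440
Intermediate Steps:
(h(-3, -5)*(-31))*(-40) = ((-3 - 3)*(-31))*(-40) = -6*(-31)*(-40) = 186*(-40) = -7440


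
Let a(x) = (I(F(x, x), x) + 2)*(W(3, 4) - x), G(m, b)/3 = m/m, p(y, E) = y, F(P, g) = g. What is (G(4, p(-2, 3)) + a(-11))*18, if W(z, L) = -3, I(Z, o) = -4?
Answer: -234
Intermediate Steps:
G(m, b) = 3 (G(m, b) = 3*(m/m) = 3*1 = 3)
a(x) = 6 + 2*x (a(x) = (-4 + 2)*(-3 - x) = -2*(-3 - x) = 6 + 2*x)
(G(4, p(-2, 3)) + a(-11))*18 = (3 + (6 + 2*(-11)))*18 = (3 + (6 - 22))*18 = (3 - 16)*18 = -13*18 = -234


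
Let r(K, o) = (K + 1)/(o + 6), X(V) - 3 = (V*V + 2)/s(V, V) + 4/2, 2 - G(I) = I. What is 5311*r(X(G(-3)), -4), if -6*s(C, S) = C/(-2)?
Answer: 940047/5 ≈ 1.8801e+5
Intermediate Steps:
s(C, S) = C/12 (s(C, S) = -C/(6*(-2)) = -C*(-1)/(6*2) = -(-1)*C/12 = C/12)
G(I) = 2 - I
X(V) = 5 + 12*(2 + V²)/V (X(V) = 3 + ((V*V + 2)/((V/12)) + 4/2) = 3 + ((V² + 2)*(12/V) + 4*(½)) = 3 + ((2 + V²)*(12/V) + 2) = 3 + (12*(2 + V²)/V + 2) = 3 + (2 + 12*(2 + V²)/V) = 5 + 12*(2 + V²)/V)
r(K, o) = (1 + K)/(6 + o)
5311*r(X(G(-3)), -4) = 5311*((1 + (5 + 12*(2 - 1*(-3)) + 24/(2 - 1*(-3))))/(6 - 4)) = 5311*((1 + (5 + 12*(2 + 3) + 24/(2 + 3)))/2) = 5311*((1 + (5 + 12*5 + 24/5))/2) = 5311*((1 + (5 + 60 + 24*(⅕)))/2) = 5311*((1 + (5 + 60 + 24/5))/2) = 5311*((1 + 349/5)/2) = 5311*((½)*(354/5)) = 5311*(177/5) = 940047/5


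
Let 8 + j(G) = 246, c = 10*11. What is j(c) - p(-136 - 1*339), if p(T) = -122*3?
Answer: 604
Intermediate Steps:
c = 110
j(G) = 238 (j(G) = -8 + 246 = 238)
p(T) = -366
j(c) - p(-136 - 1*339) = 238 - 1*(-366) = 238 + 366 = 604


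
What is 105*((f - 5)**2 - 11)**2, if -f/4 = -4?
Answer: 1270500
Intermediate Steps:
f = 16 (f = -4*(-4) = 16)
105*((f - 5)**2 - 11)**2 = 105*((16 - 5)**2 - 11)**2 = 105*(11**2 - 11)**2 = 105*(121 - 11)**2 = 105*110**2 = 105*12100 = 1270500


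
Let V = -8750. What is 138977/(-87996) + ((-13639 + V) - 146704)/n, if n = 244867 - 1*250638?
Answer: 14077471361/507824916 ≈ 27.721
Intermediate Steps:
n = -5771 (n = 244867 - 250638 = -5771)
138977/(-87996) + ((-13639 + V) - 146704)/n = 138977/(-87996) + ((-13639 - 8750) - 146704)/(-5771) = 138977*(-1/87996) + (-22389 - 146704)*(-1/5771) = -138977/87996 - 169093*(-1/5771) = -138977/87996 + 169093/5771 = 14077471361/507824916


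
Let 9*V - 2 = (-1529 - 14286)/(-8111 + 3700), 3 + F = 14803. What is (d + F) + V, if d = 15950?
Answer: 1220768887/39699 ≈ 30751.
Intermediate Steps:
F = 14800 (F = -3 + 14803 = 14800)
V = 24637/39699 (V = 2/9 + ((-1529 - 14286)/(-8111 + 3700))/9 = 2/9 + (-15815/(-4411))/9 = 2/9 + (-15815*(-1/4411))/9 = 2/9 + (⅑)*(15815/4411) = 2/9 + 15815/39699 = 24637/39699 ≈ 0.62059)
(d + F) + V = (15950 + 14800) + 24637/39699 = 30750 + 24637/39699 = 1220768887/39699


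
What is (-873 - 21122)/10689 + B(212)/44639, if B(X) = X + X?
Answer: -139614667/68163753 ≈ -2.0482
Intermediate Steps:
B(X) = 2*X
(-873 - 21122)/10689 + B(212)/44639 = (-873 - 21122)/10689 + (2*212)/44639 = -21995*1/10689 + 424*(1/44639) = -21995/10689 + 424/44639 = -139614667/68163753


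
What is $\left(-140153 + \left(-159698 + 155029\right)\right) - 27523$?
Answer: $-172345$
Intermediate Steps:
$\left(-140153 + \left(-159698 + 155029\right)\right) - 27523 = \left(-140153 - 4669\right) - 27523 = -144822 - 27523 = -172345$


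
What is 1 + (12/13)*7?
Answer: 97/13 ≈ 7.4615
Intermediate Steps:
1 + (12/13)*7 = 1 + 84/13 = 97/13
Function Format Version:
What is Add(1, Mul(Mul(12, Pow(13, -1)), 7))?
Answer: Rational(97, 13) ≈ 7.4615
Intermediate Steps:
Add(1, Mul(Mul(12, Pow(13, -1)), 7)) = Add(1, Mul(Mul(12, Rational(1, 13)), 7)) = Add(1, Mul(Rational(12, 13), 7)) = Add(1, Rational(84, 13)) = Rational(97, 13)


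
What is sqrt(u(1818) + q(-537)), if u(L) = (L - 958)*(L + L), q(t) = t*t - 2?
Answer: sqrt(3415327) ≈ 1848.1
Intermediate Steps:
q(t) = -2 + t**2 (q(t) = t**2 - 2 = -2 + t**2)
u(L) = 2*L*(-958 + L) (u(L) = (-958 + L)*(2*L) = 2*L*(-958 + L))
sqrt(u(1818) + q(-537)) = sqrt(2*1818*(-958 + 1818) + (-2 + (-537)**2)) = sqrt(2*1818*860 + (-2 + 288369)) = sqrt(3126960 + 288367) = sqrt(3415327)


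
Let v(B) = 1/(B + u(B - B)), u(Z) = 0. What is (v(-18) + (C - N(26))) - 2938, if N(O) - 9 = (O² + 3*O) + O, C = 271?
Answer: -62209/18 ≈ -3456.1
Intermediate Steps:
N(O) = 9 + O² + 4*O (N(O) = 9 + ((O² + 3*O) + O) = 9 + (O² + 4*O) = 9 + O² + 4*O)
v(B) = 1/B (v(B) = 1/(B + 0) = 1/B)
(v(-18) + (C - N(26))) - 2938 = (1/(-18) + (271 - (9 + 26² + 4*26))) - 2938 = (-1/18 + (271 - (9 + 676 + 104))) - 2938 = (-1/18 + (271 - 1*789)) - 2938 = (-1/18 + (271 - 789)) - 2938 = (-1/18 - 518) - 2938 = -9325/18 - 2938 = -62209/18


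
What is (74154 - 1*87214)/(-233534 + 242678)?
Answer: -3265/2286 ≈ -1.4283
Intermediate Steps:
(74154 - 1*87214)/(-233534 + 242678) = (74154 - 87214)/9144 = -13060*1/9144 = -3265/2286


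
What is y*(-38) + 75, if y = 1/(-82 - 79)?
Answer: 12113/161 ≈ 75.236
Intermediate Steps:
y = -1/161 (y = 1/(-161) = -1/161 ≈ -0.0062112)
y*(-38) + 75 = -1/161*(-38) + 75 = 38/161 + 75 = 12113/161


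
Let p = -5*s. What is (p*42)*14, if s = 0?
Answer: 0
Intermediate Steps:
p = 0 (p = -5*0 = 0)
(p*42)*14 = (0*42)*14 = 0*14 = 0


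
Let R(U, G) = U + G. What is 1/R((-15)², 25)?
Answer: 1/250 ≈ 0.0040000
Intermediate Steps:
R(U, G) = G + U
1/R((-15)², 25) = 1/(25 + (-15)²) = 1/(25 + 225) = 1/250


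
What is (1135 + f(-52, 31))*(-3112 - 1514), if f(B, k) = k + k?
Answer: -5537322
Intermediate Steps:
f(B, k) = 2*k
(1135 + f(-52, 31))*(-3112 - 1514) = (1135 + 2*31)*(-3112 - 1514) = (1135 + 62)*(-4626) = 1197*(-4626) = -5537322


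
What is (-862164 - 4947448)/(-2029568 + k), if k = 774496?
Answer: 1452403/313768 ≈ 4.6289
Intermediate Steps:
(-862164 - 4947448)/(-2029568 + k) = (-862164 - 4947448)/(-2029568 + 774496) = -5809612/(-1255072) = -5809612*(-1/1255072) = 1452403/313768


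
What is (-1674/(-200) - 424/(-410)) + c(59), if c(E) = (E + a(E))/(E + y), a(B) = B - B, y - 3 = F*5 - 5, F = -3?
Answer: 930647/86100 ≈ 10.809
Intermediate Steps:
y = -17 (y = 3 + (-3*5 - 5) = 3 + (-15 - 5) = 3 - 20 = -17)
a(B) = 0
c(E) = E/(-17 + E) (c(E) = (E + 0)/(E - 17) = E/(-17 + E))
(-1674/(-200) - 424/(-410)) + c(59) = (-1674/(-200) - 424/(-410)) + 59/(-17 + 59) = (-1674*(-1/200) - 424*(-1/410)) + 59/42 = (837/100 + 212/205) + 59*(1/42) = 38557/4100 + 59/42 = 930647/86100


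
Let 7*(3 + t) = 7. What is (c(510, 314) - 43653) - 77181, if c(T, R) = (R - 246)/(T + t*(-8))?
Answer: -31779308/263 ≈ -1.2083e+5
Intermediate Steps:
t = -2 (t = -3 + (1/7)*7 = -3 + 1 = -2)
c(T, R) = (-246 + R)/(16 + T) (c(T, R) = (R - 246)/(T - 2*(-8)) = (-246 + R)/(T + 16) = (-246 + R)/(16 + T))
(c(510, 314) - 43653) - 77181 = ((-246 + 314)/(16 + 510) - 43653) - 77181 = (68/526 - 43653) - 77181 = ((1/526)*68 - 43653) - 77181 = (34/263 - 43653) - 77181 = -11480705/263 - 77181 = -31779308/263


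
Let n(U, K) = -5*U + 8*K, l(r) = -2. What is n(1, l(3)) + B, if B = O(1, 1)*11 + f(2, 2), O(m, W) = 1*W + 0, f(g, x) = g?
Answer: -8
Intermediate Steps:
O(m, W) = W (O(m, W) = W + 0 = W)
B = 13 (B = 1*11 + 2 = 11 + 2 = 13)
n(1, l(3)) + B = (-5*1 + 8*(-2)) + 13 = (-5 - 16) + 13 = -21 + 13 = -8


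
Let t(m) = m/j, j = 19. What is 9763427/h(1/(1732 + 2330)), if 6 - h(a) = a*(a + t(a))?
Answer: 765201356425593/470245549 ≈ 1.6272e+6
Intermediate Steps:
t(m) = m/19
h(a) = 6 - 20*a²/19 (h(a) = 6 - a*(a + a/19) = 6 - a*20*a/19 = 6 - 20*a²/19)
9763427/h(1/(1732 + 2330)) = 9763427/(6 - 20/(19*(1732 + 2330)²)) = 9763427/(6 - 20*(1/4062)²/19) = 9763427/(6 - 20/19*1/16499844) = 9763427/(6 - 5/78374259) = 9763427/(470245549/78374259) = 9763427*(78374259/470245549) = 765201356425593/470245549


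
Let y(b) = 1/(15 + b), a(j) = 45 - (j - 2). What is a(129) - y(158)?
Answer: -14187/173 ≈ -82.006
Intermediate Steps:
a(j) = 47 - j (a(j) = 45 - (-2 + j) = 45 + (2 - j) = 47 - j)
a(129) - y(158) = (47 - 1*129) - 1/(15 + 158) = (47 - 129) - 1/173 = -82 - 1*1/173 = -82 - 1/173 = -14187/173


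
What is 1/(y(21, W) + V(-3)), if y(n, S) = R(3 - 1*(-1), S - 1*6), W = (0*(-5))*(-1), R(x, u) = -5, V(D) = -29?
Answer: -1/34 ≈ -0.029412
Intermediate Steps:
W = 0 (W = 0*(-1) = 0)
y(n, S) = -5
1/(y(21, W) + V(-3)) = 1/(-5 - 29) = 1/(-34) = -1/34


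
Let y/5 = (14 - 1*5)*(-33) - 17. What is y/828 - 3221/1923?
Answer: -947683/265374 ≈ -3.5711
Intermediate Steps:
y = -1570 (y = 5*((14 - 1*5)*(-33) - 17) = 5*((14 - 5)*(-33) - 17) = 5*(9*(-33) - 17) = 5*(-297 - 17) = 5*(-314) = -1570)
y/828 - 3221/1923 = -1570/828 - 3221/1923 = -1570*1/828 - 3221*1/1923 = -785/414 - 3221/1923 = -947683/265374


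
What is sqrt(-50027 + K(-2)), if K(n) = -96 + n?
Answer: 5*I*sqrt(2005) ≈ 223.89*I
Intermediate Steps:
sqrt(-50027 + K(-2)) = sqrt(-50027 + (-96 - 2)) = sqrt(-50027 - 98) = sqrt(-50125) = 5*I*sqrt(2005)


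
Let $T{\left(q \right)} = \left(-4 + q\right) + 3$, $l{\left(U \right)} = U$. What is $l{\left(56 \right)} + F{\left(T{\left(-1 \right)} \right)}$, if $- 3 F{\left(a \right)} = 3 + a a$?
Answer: $\frac{161}{3} \approx 53.667$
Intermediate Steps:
$T{\left(q \right)} = -1 + q$
$F{\left(a \right)} = -1 - \frac{a^{2}}{3}$ ($F{\left(a \right)} = - \frac{3 + a a}{3} = - \frac{3 + a^{2}}{3} = -1 - \frac{a^{2}}{3}$)
$l{\left(56 \right)} + F{\left(T{\left(-1 \right)} \right)} = 56 - \left(1 + \frac{\left(-1 - 1\right)^{2}}{3}\right) = 56 - \left(1 + \frac{\left(-2\right)^{2}}{3}\right) = 56 - \frac{7}{3} = \frac{161}{3}$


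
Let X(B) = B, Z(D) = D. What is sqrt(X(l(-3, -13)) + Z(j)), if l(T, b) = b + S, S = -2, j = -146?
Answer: I*sqrt(161) ≈ 12.689*I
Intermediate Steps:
l(T, b) = -2 + b (l(T, b) = b - 2 = -2 + b)
sqrt(X(l(-3, -13)) + Z(j)) = sqrt((-2 - 13) - 146) = sqrt(-15 - 146) = sqrt(-161) = I*sqrt(161)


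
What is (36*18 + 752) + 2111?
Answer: 3511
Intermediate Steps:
(36*18 + 752) + 2111 = (648 + 752) + 2111 = 1400 + 2111 = 3511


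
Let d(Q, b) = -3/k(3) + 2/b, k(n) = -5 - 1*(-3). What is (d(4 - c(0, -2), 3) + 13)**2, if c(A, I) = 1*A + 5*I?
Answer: 8281/36 ≈ 230.03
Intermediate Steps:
c(A, I) = A + 5*I
k(n) = -2 (k(n) = -5 + 3 = -2)
d(Q, b) = 3/2 + 2/b (d(Q, b) = -3/(-2) + 2/b = -3*(-1/2) + 2/b = 3/2 + 2/b)
(d(4 - c(0, -2), 3) + 13)**2 = ((3/2 + 2/3) + 13)**2 = (13/6 + 13)**2 = (91/6)**2 = 8281/36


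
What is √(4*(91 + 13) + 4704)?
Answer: 32*√5 ≈ 71.554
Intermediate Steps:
√(4*(91 + 13) + 4704) = √(4*104 + 4704) = √(416 + 4704) = √5120 = 32*√5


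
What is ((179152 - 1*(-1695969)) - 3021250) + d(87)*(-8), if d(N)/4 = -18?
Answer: -1145553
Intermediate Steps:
d(N) = -72 (d(N) = 4*(-18) = -72)
((179152 - 1*(-1695969)) - 3021250) + d(87)*(-8) = ((179152 - 1*(-1695969)) - 3021250) - 72*(-8) = ((179152 + 1695969) - 3021250) + 576 = (1875121 - 3021250) + 576 = -1146129 + 576 = -1145553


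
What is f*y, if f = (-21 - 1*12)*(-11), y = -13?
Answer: -4719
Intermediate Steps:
f = 363 (f = (-21 - 12)*(-11) = -33*(-11) = 363)
f*y = 363*(-13) = -4719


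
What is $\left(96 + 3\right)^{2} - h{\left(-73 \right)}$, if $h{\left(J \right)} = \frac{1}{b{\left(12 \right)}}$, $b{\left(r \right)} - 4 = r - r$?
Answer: $\frac{39203}{4} \approx 9800.8$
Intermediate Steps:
$b{\left(r \right)} = 4$ ($b{\left(r \right)} = 4 + \left(r - r\right) = 4 + 0 = 4$)
$h{\left(J \right)} = \frac{1}{4}$
$\left(96 + 3\right)^{2} - h{\left(-73 \right)} = \left(96 + 3\right)^{2} - \frac{1}{4} = 99^{2} - \frac{1}{4} = 9801 - \frac{1}{4} = \frac{39203}{4}$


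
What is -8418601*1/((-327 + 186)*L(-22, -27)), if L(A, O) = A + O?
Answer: -8418601/6909 ≈ -1218.5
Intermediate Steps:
-8418601*1/((-327 + 186)*L(-22, -27)) = -8418601*1/((-327 + 186)*(-22 - 27)) = -8418601/((-49*(-141))) = -8418601/6909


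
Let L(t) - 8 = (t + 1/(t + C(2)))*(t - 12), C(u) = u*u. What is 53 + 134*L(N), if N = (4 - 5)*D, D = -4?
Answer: -3297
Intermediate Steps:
C(u) = u**2
N = 4 (N = (4 - 5)*(-4) = -1*(-4) = 4)
L(t) = 8 + (-12 + t)*(t + 1/(4 + t)) (L(t) = 8 + (t + 1/(t + 2**2))*(t - 12) = 8 + (t + 1/(t + 4))*(-12 + t) = 8 + (t + 1/(4 + t))*(-12 + t) = 8 + (-12 + t)*(t + 1/(4 + t)))
53 + 134*L(N) = 53 + 134*((20 + 4**3 - 39*4 - 8*4**2)/(4 + 4)) = 53 + 134*((20 + 64 - 156 - 8*16)/8) = 53 + 134*((20 + 64 - 156 - 128)/8) = 53 + 134*((1/8)*(-200)) = 53 + 134*(-25) = 53 - 3350 = -3297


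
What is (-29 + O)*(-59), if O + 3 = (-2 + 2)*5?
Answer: 1888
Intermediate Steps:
O = -3 (O = -3 + (-2 + 2)*5 = -3 + 0*5 = -3 + 0 = -3)
(-29 + O)*(-59) = (-29 - 3)*(-59) = -32*(-59) = 1888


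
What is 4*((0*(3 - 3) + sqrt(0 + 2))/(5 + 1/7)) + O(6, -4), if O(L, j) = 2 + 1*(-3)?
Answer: -1 + 7*sqrt(2)/9 ≈ 0.099944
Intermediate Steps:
O(L, j) = -1 (O(L, j) = 2 - 3 = -1)
4*((0*(3 - 3) + sqrt(0 + 2))/(5 + 1/7)) + O(6, -4) = 4*((0*(3 - 3) + sqrt(0 + 2))/(5 + 1/7)) - 1 = 4*((0*0 + sqrt(2))/(5 + 1/7)) - 1 = 4*((0 + sqrt(2))/(36/7)) - 1 = 4*(sqrt(2)*(7/36)) - 1 = 4*(7*sqrt(2)/36) - 1 = 7*sqrt(2)/9 - 1 = -1 + 7*sqrt(2)/9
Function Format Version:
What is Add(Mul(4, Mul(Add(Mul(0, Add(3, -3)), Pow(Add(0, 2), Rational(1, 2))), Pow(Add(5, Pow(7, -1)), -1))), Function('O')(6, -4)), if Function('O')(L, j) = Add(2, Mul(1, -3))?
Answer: Add(-1, Mul(Rational(7, 9), Pow(2, Rational(1, 2)))) ≈ 0.099944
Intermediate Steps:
Function('O')(L, j) = -1 (Function('O')(L, j) = Add(2, -3) = -1)
Add(Mul(4, Mul(Add(Mul(0, Add(3, -3)), Pow(Add(0, 2), Rational(1, 2))), Pow(Add(5, Pow(7, -1)), -1))), Function('O')(6, -4)) = Add(Mul(4, Mul(Add(Mul(0, Add(3, -3)), Pow(Add(0, 2), Rational(1, 2))), Pow(Add(5, Pow(7, -1)), -1))), -1) = Add(Mul(4, Mul(Add(Mul(0, 0), Pow(2, Rational(1, 2))), Pow(Add(5, Rational(1, 7)), -1))), -1) = Add(Mul(4, Mul(Add(0, Pow(2, Rational(1, 2))), Pow(Rational(36, 7), -1))), -1) = Add(Mul(4, Mul(Pow(2, Rational(1, 2)), Rational(7, 36))), -1) = Add(Mul(4, Mul(Rational(7, 36), Pow(2, Rational(1, 2)))), -1) = Add(Mul(Rational(7, 9), Pow(2, Rational(1, 2))), -1) = Add(-1, Mul(Rational(7, 9), Pow(2, Rational(1, 2))))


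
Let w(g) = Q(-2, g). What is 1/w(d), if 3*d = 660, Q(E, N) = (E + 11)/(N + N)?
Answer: 440/9 ≈ 48.889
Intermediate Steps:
Q(E, N) = (11 + E)/(2*N) (Q(E, N) = (11 + E)/((2*N)) = (11 + E)*(1/(2*N)) = (11 + E)/(2*N))
d = 220 (d = (⅓)*660 = 220)
w(g) = 9/(2*g) (w(g) = (11 - 2)/(2*g) = (½)*9/g = 9/(2*g))
1/w(d) = 1/((9/2)/220) = 1/((9/2)*(1/220)) = 1/(9/440) = 440/9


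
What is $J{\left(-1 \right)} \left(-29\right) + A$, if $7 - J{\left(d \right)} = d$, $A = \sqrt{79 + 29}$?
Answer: $-232 + 6 \sqrt{3} \approx -221.61$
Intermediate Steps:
$A = 6 \sqrt{3}$ ($A = \sqrt{108} = 6 \sqrt{3} \approx 10.392$)
$J{\left(d \right)} = 7 - d$
$J{\left(-1 \right)} \left(-29\right) + A = \left(7 - -1\right) \left(-29\right) + 6 \sqrt{3} = \left(7 + 1\right) \left(-29\right) + 6 \sqrt{3} = 8 \left(-29\right) + 6 \sqrt{3} = -232 + 6 \sqrt{3}$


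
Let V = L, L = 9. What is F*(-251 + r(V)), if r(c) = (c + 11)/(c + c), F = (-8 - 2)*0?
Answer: 0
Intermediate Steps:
V = 9
F = 0 (F = -10*0 = 0)
r(c) = (11 + c)/(2*c) (r(c) = (11 + c)/((2*c)) = (11 + c)*(1/(2*c)) = (11 + c)/(2*c))
F*(-251 + r(V)) = 0*(-251 + (½)*(11 + 9)/9) = 0*(-251 + (½)*(⅑)*20) = 0*(-251 + 10/9) = 0*(-2249/9) = 0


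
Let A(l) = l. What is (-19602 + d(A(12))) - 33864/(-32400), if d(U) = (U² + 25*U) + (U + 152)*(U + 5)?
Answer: -22098089/1350 ≈ -16369.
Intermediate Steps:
d(U) = U² + 25*U + (5 + U)*(152 + U) (d(U) = (U² + 25*U) + (152 + U)*(5 + U) = (U² + 25*U) + (5 + U)*(152 + U) = U² + 25*U + (5 + U)*(152 + U))
(-19602 + d(A(12))) - 33864/(-32400) = (-19602 + (760 + 2*12² + 182*12)) - 33864/(-32400) = (-19602 + (760 + 2*144 + 2184)) - 33864*(-1/32400) = (-19602 + (760 + 288 + 2184)) + 1411/1350 = (-19602 + 3232) + 1411/1350 = -16370 + 1411/1350 = -22098089/1350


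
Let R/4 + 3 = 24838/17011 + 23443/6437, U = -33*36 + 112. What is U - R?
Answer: -118742478964/109499807 ≈ -1084.4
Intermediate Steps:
U = -1076 (U = -1188 + 112 = -1076)
R = 920686632/109499807 (R = -12 + 4*(24838/17011 + 23443/6437) = -12 + 4*(558671079/109499807) = -12 + 2234684316/109499807 = 920686632/109499807 ≈ 8.4081)
U - R = -1076 - 1*920686632/109499807 = -1076 - 920686632/109499807 = -118742478964/109499807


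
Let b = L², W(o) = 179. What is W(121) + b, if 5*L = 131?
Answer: 21636/25 ≈ 865.44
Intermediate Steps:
L = 131/5 (L = (⅕)*131 = 131/5 ≈ 26.200)
b = 17161/25 (b = (131/5)² = 17161/25 ≈ 686.44)
W(121) + b = 179 + 17161/25 = 21636/25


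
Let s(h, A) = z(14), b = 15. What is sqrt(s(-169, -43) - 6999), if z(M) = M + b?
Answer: I*sqrt(6970) ≈ 83.487*I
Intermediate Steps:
z(M) = 15 + M (z(M) = M + 15 = 15 + M)
s(h, A) = 29 (s(h, A) = 15 + 14 = 29)
sqrt(s(-169, -43) - 6999) = sqrt(29 - 6999) = sqrt(-6970) = I*sqrt(6970)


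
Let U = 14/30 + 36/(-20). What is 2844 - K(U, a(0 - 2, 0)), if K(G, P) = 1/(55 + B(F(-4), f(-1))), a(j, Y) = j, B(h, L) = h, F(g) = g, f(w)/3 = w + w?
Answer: 145043/51 ≈ 2844.0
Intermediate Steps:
f(w) = 6*w (f(w) = 3*(w + w) = 3*(2*w) = 6*w)
U = -4/3 (U = 14*(1/30) + 36*(-1/20) = 7/15 - 9/5 = -4/3 ≈ -1.3333)
K(G, P) = 1/51 (K(G, P) = 1/(55 - 4) = 1/51)
2844 - K(U, a(0 - 2, 0)) = 2844 - 1*1/51 = 2844 - 1/51 = 145043/51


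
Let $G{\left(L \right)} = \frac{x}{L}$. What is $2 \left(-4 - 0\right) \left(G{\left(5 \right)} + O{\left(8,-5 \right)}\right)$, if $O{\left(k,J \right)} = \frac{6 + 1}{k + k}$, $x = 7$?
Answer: $- \frac{147}{10} \approx -14.7$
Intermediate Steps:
$O{\left(k,J \right)} = \frac{7}{2 k}$
$G{\left(L \right)} = \frac{7}{L}$
$2 \left(-4 - 0\right) \left(G{\left(5 \right)} + O{\left(8,-5 \right)}\right) = 2 \left(-4 - 0\right) \left(\frac{7}{5} + \frac{7}{2 \cdot 8}\right) = 2 \left(-4 + 0\right) \left(7 \cdot \frac{1}{5} + \frac{7}{2} \cdot \frac{1}{8}\right) = 2 \left(-4\right) \left(\frac{7}{5} + \frac{7}{16}\right) = \left(-8\right) \frac{147}{80} = - \frac{147}{10}$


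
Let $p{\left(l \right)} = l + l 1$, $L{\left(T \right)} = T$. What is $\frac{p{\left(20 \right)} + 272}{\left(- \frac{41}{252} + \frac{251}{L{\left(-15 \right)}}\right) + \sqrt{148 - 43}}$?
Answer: $- \frac{8369131680}{286523521} - \frac{495331200 \sqrt{105}}{286523521} \approx -46.924$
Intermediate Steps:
$p{\left(l \right)} = 2 l$ ($p{\left(l \right)} = l + l = 2 l$)
$\frac{p{\left(20 \right)} + 272}{\left(- \frac{41}{252} + \frac{251}{L{\left(-15 \right)}}\right) + \sqrt{148 - 43}} = \frac{2 \cdot 20 + 272}{\left(- \frac{41}{252} + \frac{251}{-15}\right) + \sqrt{148 - 43}} = \frac{40 + 272}{\left(\left(-41\right) \frac{1}{252} + 251 \left(- \frac{1}{15}\right)\right) + \sqrt{105}} = \frac{312}{\left(- \frac{41}{252} - \frac{251}{15}\right) + \sqrt{105}} = \frac{312}{- \frac{21289}{1260} + \sqrt{105}}$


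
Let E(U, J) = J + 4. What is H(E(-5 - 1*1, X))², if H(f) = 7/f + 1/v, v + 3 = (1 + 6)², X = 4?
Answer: 27225/33856 ≈ 0.80414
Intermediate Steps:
E(U, J) = 4 + J
v = 46 (v = -3 + (1 + 6)² = -3 + 7² = -3 + 49 = 46)
H(f) = 1/46 + 7/f (H(f) = 7/f + 1/46 = 1/46 + 7/f)
H(E(-5 - 1*1, X))² = ((322 + (4 + 4))/(46*(4 + 4)))² = ((1/46)*(322 + 8)/8)² = ((1/46)*(⅛)*330)² = (165/184)² = 27225/33856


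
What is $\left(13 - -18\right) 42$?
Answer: $1302$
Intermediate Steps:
$\left(13 - -18\right) 42 = \left(13 + 18\right) 42 = 31 \cdot 42 = 1302$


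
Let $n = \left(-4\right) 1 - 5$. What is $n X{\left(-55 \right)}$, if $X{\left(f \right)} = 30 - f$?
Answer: $-765$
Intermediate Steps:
$n = -9$ ($n = -4 - 5 = -9$)
$n X{\left(-55 \right)} = - 9 \left(30 - -55\right) = - 9 \left(30 + 55\right) = \left(-9\right) 85 = -765$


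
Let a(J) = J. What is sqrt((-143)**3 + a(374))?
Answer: I*sqrt(2923833) ≈ 1709.9*I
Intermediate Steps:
sqrt((-143)**3 + a(374)) = sqrt((-143)**3 + 374) = sqrt(-2924207 + 374) = sqrt(-2923833) = I*sqrt(2923833)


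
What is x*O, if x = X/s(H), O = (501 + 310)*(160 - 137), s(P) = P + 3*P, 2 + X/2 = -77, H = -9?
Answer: 1473587/18 ≈ 81866.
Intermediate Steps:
X = -158 (X = -4 + 2*(-77) = -4 - 154 = -158)
s(P) = 4*P
O = 18653 (O = 811*23 = 18653)
x = 79/18 (x = -158/(4*(-9)) = -158/(-36) = -158*(-1/36) = 79/18 ≈ 4.3889)
x*O = (79/18)*18653 = 1473587/18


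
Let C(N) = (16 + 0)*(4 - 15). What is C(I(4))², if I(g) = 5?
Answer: 30976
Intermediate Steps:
C(N) = -176 (C(N) = 16*(-11) = -176)
C(I(4))² = (-176)² = 30976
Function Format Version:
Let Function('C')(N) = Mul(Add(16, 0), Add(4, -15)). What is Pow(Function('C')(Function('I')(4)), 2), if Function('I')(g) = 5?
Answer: 30976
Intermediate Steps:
Function('C')(N) = -176 (Function('C')(N) = Mul(16, -11) = -176)
Pow(Function('C')(Function('I')(4)), 2) = Pow(-176, 2) = 30976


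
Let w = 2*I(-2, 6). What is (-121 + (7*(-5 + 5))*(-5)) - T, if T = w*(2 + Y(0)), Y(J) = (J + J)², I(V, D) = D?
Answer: -145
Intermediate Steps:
w = 12 (w = 2*6 = 12)
Y(J) = 4*J² (Y(J) = (2*J)² = 4*J²)
T = 24 (T = 12*(2 + 4*0²) = 12*(2 + 4*0) = 12*(2 + 0) = 12*2 = 24)
(-121 + (7*(-5 + 5))*(-5)) - T = (-121 + (7*(-5 + 5))*(-5)) - 1*24 = (-121 + (7*0)*(-5)) - 24 = (-121 + 0*(-5)) - 24 = (-121 + 0) - 24 = -121 - 24 = -145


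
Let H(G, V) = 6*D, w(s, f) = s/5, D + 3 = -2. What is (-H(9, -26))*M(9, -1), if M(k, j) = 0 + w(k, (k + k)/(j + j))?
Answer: 54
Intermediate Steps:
D = -5 (D = -3 - 2 = -5)
w(s, f) = s/5 (w(s, f) = s*(⅕) = s/5)
H(G, V) = -30 (H(G, V) = 6*(-5) = -30)
M(k, j) = k/5 (M(k, j) = 0 + k/5 = k/5)
(-H(9, -26))*M(9, -1) = (-1*(-30))*((⅕)*9) = 30*(9/5) = 54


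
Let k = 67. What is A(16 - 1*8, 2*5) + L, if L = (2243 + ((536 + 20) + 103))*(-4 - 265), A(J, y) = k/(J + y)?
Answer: -14051417/18 ≈ -7.8063e+5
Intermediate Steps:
A(J, y) = 67/(J + y)
L = -780638 (L = (2243 + (556 + 103))*(-269) = (2243 + 659)*(-269) = 2902*(-269) = -780638)
A(16 - 1*8, 2*5) + L = 67/((16 - 1*8) + 2*5) - 780638 = 67/((16 - 8) + 10) - 780638 = 67/(8 + 10) - 780638 = 67/18 - 780638 = -14051417/18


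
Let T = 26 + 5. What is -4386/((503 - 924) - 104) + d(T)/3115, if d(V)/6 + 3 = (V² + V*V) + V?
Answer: 188618/15575 ≈ 12.110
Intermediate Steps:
T = 31
d(V) = -18 + 6*V + 12*V² (d(V) = -18 + 6*((V² + V*V) + V) = -18 + 6*((V² + V²) + V) = -18 + 6*(2*V² + V) = -18 + 6*(V + 2*V²) = -18 + (6*V + 12*V²) = -18 + 6*V + 12*V²)
-4386/((503 - 924) - 104) + d(T)/3115 = -4386/((503 - 924) - 104) + (-18 + 6*31 + 12*31²)/3115 = -4386/(-421 - 104) + (-18 + 186 + 12*961)*(1/3115) = -4386/(-525) + (-18 + 186 + 11532)*(1/3115) = -4386*(-1/525) + 11700*(1/3115) = 1462/175 + 2340/623 = 188618/15575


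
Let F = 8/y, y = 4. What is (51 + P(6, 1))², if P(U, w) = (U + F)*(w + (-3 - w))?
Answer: 729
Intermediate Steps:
F = 2 (F = 8/4 = 8*(¼) = 2)
P(U, w) = -6 - 3*U (P(U, w) = (U + 2)*(w + (-3 - w)) = (2 + U)*(-3) = -6 - 3*U)
(51 + P(6, 1))² = (51 + (-6 - 3*6))² = (51 + (-6 - 18))² = (51 - 24)² = 27² = 729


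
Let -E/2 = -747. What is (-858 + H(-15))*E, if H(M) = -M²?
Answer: -1618002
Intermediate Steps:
E = 1494 (E = -2*(-747) = 1494)
(-858 + H(-15))*E = (-858 - 1*(-15)²)*1494 = (-858 - 1*225)*1494 = (-858 - 225)*1494 = -1083*1494 = -1618002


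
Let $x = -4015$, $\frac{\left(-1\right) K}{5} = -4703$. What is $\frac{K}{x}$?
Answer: $- \frac{4703}{803} \approx -5.8568$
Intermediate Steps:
$K = 23515$ ($K = \left(-5\right) \left(-4703\right) = 23515$)
$\frac{K}{x} = \frac{23515}{-4015} = 23515 \left(- \frac{1}{4015}\right) = - \frac{4703}{803}$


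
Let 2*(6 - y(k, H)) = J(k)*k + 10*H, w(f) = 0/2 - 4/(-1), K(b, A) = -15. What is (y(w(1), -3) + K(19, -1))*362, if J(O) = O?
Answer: -724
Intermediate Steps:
w(f) = 4 (w(f) = 0*(½) - 4*(-1) = 0 + 4 = 4)
y(k, H) = 6 - 5*H - k²/2 (y(k, H) = 6 - (k*k + 10*H)/2 = 6 - (k² + 10*H)/2 = 6 + (-5*H - k²/2) = 6 - 5*H - k²/2)
(y(w(1), -3) + K(19, -1))*362 = ((6 - 5*(-3) - ½*4²) - 15)*362 = ((6 + 15 - ½*16) - 15)*362 = ((6 + 15 - 8) - 15)*362 = (13 - 15)*362 = -2*362 = -724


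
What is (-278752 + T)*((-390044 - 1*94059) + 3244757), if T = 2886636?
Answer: 7199465396136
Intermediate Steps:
(-278752 + T)*((-390044 - 1*94059) + 3244757) = (-278752 + 2886636)*((-390044 - 1*94059) + 3244757) = 2607884*((-390044 - 94059) + 3244757) = 2607884*(-484103 + 3244757) = 2607884*2760654 = 7199465396136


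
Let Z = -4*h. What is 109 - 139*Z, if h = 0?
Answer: 109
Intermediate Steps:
Z = 0 (Z = -4*0 = 0)
109 - 139*Z = 109 - 139*0 = 109 + 0 = 109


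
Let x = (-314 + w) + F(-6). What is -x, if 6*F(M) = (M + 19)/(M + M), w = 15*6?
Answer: 16141/72 ≈ 224.18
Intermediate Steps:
w = 90
F(M) = (19 + M)/(12*M) (F(M) = ((M + 19)/(M + M))/6 = ((19 + M)/((2*M)))/6 = ((19 + M)*(1/(2*M)))/6 = ((19 + M)/(2*M))/6 = (19 + M)/(12*M))
x = -16141/72 (x = (-314 + 90) + (1/12)*(19 - 6)/(-6) = -224 + (1/12)*(-⅙)*13 = -224 - 13/72 = -16141/72 ≈ -224.18)
-x = -1*(-16141/72) = 16141/72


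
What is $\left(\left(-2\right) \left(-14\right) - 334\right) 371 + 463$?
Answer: $-113063$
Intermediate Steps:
$\left(\left(-2\right) \left(-14\right) - 334\right) 371 + 463 = \left(28 - 334\right) 371 + 463 = \left(-306\right) 371 + 463 = -113526 + 463 = -113063$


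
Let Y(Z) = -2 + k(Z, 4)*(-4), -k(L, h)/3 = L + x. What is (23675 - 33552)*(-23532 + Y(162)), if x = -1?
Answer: 213362954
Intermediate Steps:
k(L, h) = 3 - 3*L (k(L, h) = -3*(L - 1) = -3*(-1 + L) = 3 - 3*L)
Y(Z) = -14 + 12*Z (Y(Z) = -2 + (3 - 3*Z)*(-4) = -2 + (-12 + 12*Z) = -14 + 12*Z)
(23675 - 33552)*(-23532 + Y(162)) = (23675 - 33552)*(-23532 + (-14 + 12*162)) = -9877*(-23532 + (-14 + 1944)) = -9877*(-23532 + 1930) = -9877*(-21602) = 213362954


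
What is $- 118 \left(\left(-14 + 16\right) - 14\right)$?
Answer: $1416$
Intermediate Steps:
$- 118 \left(\left(-14 + 16\right) - 14\right) = - 118 \left(2 - 14\right) = \left(-118\right) \left(-12\right) = 1416$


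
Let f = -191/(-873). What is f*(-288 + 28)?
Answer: -49660/873 ≈ -56.884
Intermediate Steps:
f = 191/873 (f = -191*(-1/873) = 191/873 ≈ 0.21879)
f*(-288 + 28) = 191*(-288 + 28)/873 = (191/873)*(-260) = -49660/873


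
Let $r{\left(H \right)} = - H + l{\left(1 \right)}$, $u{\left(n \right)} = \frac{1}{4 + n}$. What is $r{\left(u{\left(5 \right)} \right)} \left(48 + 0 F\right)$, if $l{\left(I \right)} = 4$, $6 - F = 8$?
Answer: $\frac{560}{3} \approx 186.67$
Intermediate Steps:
$F = -2$ ($F = 6 - 8 = -2$)
$r{\left(H \right)} = 4 - H$ ($r{\left(H \right)} = - H + 4 = 4 - H$)
$r{\left(u{\left(5 \right)} \right)} \left(48 + 0 F\right) = \left(4 - \frac{1}{4 + 5}\right) \left(48 + 0 \left(-2\right)\right) = \left(4 - \frac{1}{9}\right) \left(48 + 0\right) = \left(4 - \frac{1}{9}\right) 48 = \frac{35}{9} \cdot 48 = \frac{560}{3}$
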